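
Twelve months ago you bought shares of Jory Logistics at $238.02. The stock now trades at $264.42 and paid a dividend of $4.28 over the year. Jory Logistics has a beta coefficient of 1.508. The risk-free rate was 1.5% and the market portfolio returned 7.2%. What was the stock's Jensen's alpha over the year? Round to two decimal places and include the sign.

Realised HPR = (P1 + D1 − P0) / P0 = (264.42 + 4.28 − 238.02) / 238.02 = 30.68 / 238.02 = 12.8897%
MRP = 7.2% − 1.5% = 5.70%
CAPM required = R_f + β·MRP = 1.5% + 1.508 × 5.7% = 10.0956%
α = realised − required = 12.8897% − 10.0956% = +2.79%

+2.79%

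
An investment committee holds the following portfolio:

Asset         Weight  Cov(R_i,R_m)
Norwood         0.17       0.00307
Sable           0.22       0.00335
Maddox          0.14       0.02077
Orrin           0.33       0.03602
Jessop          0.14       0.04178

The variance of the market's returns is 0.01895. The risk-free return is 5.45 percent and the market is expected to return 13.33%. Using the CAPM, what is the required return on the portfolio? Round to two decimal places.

β_Norwood = 0.00307 / 0.01895 = 0.1620
β_Sable = 0.00335 / 0.01895 = 0.1768
β_Maddox = 0.02077 / 0.01895 = 1.0960
β_Orrin = 0.03602 / 0.01895 = 1.9008
β_Jessop = 0.04178 / 0.01895 = 2.2047
β_P = Σ w_i β_i = 0.17×0.1620 + 0.22×0.1768 + 0.14×1.0960 + 0.33×1.9008 + 0.14×2.2047 = 1.1558
MRP = 13.33% − 5.45% = 7.88%
E(R_P) = R_f + β_P × MRP = 5.45% + 1.1558 × 7.88% = 14.56%

14.56%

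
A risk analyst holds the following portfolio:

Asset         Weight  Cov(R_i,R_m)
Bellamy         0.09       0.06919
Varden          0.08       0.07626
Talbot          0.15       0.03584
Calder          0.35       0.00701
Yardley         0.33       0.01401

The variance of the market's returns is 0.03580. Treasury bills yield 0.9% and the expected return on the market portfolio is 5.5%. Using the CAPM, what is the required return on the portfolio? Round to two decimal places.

4.08%

β_Bellamy = 0.06919 / 0.03580 = 1.9327
β_Varden = 0.07626 / 0.03580 = 2.1302
β_Talbot = 0.03584 / 0.03580 = 1.0011
β_Calder = 0.00701 / 0.03580 = 0.1958
β_Yardley = 0.01401 / 0.03580 = 0.3913
β_P = Σ w_i β_i = 0.09×1.9327 + 0.08×2.1302 + 0.15×1.0011 + 0.35×0.1958 + 0.33×0.3913 = 0.6922
MRP = 5.5% − 0.9% = 4.60%
E(R_P) = R_f + β_P × MRP = 0.9% + 0.6922 × 4.6% = 4.08%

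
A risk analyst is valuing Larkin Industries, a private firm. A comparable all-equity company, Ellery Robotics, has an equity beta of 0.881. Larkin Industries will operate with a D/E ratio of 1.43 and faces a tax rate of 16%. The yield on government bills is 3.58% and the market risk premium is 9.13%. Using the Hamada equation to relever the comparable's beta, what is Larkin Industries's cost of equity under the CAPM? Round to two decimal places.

β_L = β_U × [1 + (1 − t)(D/E)] = 0.881 × [1 + (1 − 0.16) × 1.43]
    = 0.881 × [1 + 0.84 × 1.43] = 0.881 × 2.2012 = 1.9393
E(R) = R_f + β_L × MRP = 3.58% + 1.9393 × 9.13% = 21.29%

21.29%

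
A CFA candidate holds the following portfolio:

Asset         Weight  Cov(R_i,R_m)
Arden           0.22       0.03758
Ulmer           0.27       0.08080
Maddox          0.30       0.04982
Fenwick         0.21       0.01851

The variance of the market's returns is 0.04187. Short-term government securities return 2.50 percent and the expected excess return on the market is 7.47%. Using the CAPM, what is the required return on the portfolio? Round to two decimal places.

β_Arden = 0.03758 / 0.04187 = 0.8975
β_Ulmer = 0.08080 / 0.04187 = 1.9298
β_Maddox = 0.04982 / 0.04187 = 1.1899
β_Fenwick = 0.01851 / 0.04187 = 0.4421
β_P = Σ w_i β_i = 0.22×0.8975 + 0.27×1.9298 + 0.30×1.1899 + 0.21×0.4421 = 1.1683
E(R_P) = R_f + β_P × MRP = 2.50% + 1.1683 × 7.47% = 11.23%

11.23%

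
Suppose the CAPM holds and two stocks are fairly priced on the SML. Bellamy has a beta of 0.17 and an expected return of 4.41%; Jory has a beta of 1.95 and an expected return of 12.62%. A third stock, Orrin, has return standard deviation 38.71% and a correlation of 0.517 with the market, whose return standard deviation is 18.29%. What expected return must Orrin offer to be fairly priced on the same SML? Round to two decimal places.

MRP = (12.62% − 4.41%) / (1.95 − 0.17) = 4.6124%
R_f = 4.41% − 0.17 × 4.6124% = 3.6259%
β_Orrin = ρ·σ_i/σ_m = 0.517 × 38.71 / 18.29 = 1.0942
E(R_Orrin) = R_f + β × MRP = 3.6259% + 1.0942 × 4.6124% = 8.67%

8.67%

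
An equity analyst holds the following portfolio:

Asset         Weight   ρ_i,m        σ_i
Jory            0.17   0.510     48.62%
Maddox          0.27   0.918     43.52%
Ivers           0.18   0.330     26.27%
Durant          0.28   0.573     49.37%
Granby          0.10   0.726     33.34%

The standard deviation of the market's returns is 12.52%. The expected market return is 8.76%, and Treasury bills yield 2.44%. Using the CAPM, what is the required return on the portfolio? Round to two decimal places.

16.02%

β_Jory = 0.510 × 48.62% / 12.52% = 1.9805
β_Maddox = 0.918 × 43.52% / 12.52% = 3.1910
β_Ivers = 0.330 × 26.27% / 12.52% = 0.6924
β_Durant = 0.573 × 49.37% / 12.52% = 2.2595
β_Granby = 0.726 × 33.34% / 12.52% = 1.9333
β_P = Σ w_i β_i = 0.17×1.9805 + 0.27×3.1910 + 0.18×0.6924 + 0.28×2.2595 + 0.10×1.9333 = 2.1489
MRP = 8.76% − 2.44% = 6.32%
E(R_P) = R_f + β_P × MRP = 2.44% + 2.1489 × 6.32% = 16.02%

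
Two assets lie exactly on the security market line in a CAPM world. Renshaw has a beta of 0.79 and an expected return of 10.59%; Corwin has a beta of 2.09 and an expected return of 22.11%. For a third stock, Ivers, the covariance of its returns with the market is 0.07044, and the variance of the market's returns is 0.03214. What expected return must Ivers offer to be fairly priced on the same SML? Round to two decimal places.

23.01%

MRP = (22.11% − 10.59%) / (2.09 − 0.79) = 8.8615%
R_f = 10.59% − 0.79 × 8.8615% = 3.5894%
β_Ivers = Cov / Var(R_m) = 0.07044 / 0.03214 = 2.1917
E(R_Ivers) = R_f + β × MRP = 3.5894% + 2.1917 × 8.8615% = 23.01%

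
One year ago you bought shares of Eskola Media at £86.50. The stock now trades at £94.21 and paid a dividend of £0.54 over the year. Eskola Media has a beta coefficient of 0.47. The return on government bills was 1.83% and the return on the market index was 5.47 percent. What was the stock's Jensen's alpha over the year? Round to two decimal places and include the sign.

+6.00%

Realised HPR = (P1 + D1 − P0) / P0 = (94.21 + 0.54 − 86.50) / 86.50 = 8.25 / 86.50 = 9.5376%
MRP = 5.47% − 1.83% = 3.64%
CAPM required = R_f + β·MRP = 1.83% + 0.47 × 3.64% = 3.5408%
α = realised − required = 9.5376% − 3.5408% = +6.00%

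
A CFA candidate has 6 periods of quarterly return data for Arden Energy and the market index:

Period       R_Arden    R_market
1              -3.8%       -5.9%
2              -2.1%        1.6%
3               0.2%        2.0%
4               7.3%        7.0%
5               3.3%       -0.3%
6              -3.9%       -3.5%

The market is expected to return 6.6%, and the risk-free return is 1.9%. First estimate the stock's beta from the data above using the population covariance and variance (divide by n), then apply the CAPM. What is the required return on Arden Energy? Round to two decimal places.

5.71%

Mean R_i = (-3.8 − 2.1 + 0.2 + 7.3 + 3.3 − 3.9) / 6 = 0.1667%
Mean R_m = (-5.9 + 1.6 + 2.0 + 7.0 − 0.3 − 3.5) / 6 = 0.1500%
Σ(R_i − R̄_i)(R_m − R̄_m) = 83.0700  ⇒  Cov = 83.0700 / 6 = 13.8450
Σ(R_m − R̄_m)² = 102.5750  ⇒  Var(R_m) = 102.5750 / 6 = 17.0958
β = Cov / Var(R_m) = 13.8450 / 17.0958 = 0.8098
MRP = 6.6% − 1.9% = 4.70%
E(R) = R_f + β × MRP = 1.9% + 0.8098 × 4.7% = 5.71%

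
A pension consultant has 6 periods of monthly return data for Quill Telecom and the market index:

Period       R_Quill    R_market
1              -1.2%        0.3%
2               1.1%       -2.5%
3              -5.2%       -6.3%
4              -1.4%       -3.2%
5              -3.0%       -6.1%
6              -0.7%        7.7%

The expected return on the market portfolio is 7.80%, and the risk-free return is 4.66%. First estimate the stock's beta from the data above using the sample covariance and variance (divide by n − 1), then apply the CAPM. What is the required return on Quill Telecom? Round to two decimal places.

Mean R_i = (-1.2 + 1.1 − 5.2 − 1.4 − 3.0 − 0.7) / 6 = -1.7333%
Mean R_m = (0.3 − 2.5 − 6.3 − 3.2 − 6.1 + 7.7) / 6 = -1.6833%
Σ(R_i − R̄_i)(R_m − R̄_m) = 29.5333  ⇒  Cov = 29.5333 / 5 = 5.9067
Σ(R_m − R̄_m)² = 135.7683  ⇒  Var(R_m) = 135.7683 / 5 = 27.1537
β = Cov / Var(R_m) = 5.9067 / 27.1537 = 0.2175
MRP = 7.80% − 4.66% = 3.14%
E(R) = R_f + β × MRP = 4.66% + 0.2175 × 3.14% = 5.34%

5.34%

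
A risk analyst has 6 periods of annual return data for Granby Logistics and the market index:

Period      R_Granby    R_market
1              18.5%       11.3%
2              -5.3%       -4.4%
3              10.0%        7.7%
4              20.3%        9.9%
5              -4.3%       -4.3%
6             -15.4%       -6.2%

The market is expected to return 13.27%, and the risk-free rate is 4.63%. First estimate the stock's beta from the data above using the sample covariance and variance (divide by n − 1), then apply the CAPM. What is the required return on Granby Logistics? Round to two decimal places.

Mean R_i = (18.5 − 5.3 + 10.0 + 20.3 − 4.3 − 15.4) / 6 = 3.9667%
Mean R_m = (11.3 − 4.4 + 7.7 + 9.9 − 4.3 − 6.2) / 6 = 2.3333%
Σ(R_i − R̄_i)(R_m − R̄_m) = 568.7767  ⇒  Cov = 568.7767 / 5 = 113.7553
Σ(R_m − R̄_m)² = 328.6133  ⇒  Var(R_m) = 328.6133 / 5 = 65.7227
β = Cov / Var(R_m) = 113.7553 / 65.7227 = 1.7308
MRP = 13.27% − 4.63% = 8.64%
E(R) = R_f + β × MRP = 4.63% + 1.7308 × 8.64% = 19.58%

19.58%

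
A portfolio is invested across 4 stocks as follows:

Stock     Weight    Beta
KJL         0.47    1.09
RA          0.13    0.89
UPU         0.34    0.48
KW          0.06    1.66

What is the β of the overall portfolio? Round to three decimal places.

0.891

β_P = Σ w_i β_i = 0.47×1.09 + 0.13×0.89 + 0.34×0.48 + 0.06×1.66 = 0.8908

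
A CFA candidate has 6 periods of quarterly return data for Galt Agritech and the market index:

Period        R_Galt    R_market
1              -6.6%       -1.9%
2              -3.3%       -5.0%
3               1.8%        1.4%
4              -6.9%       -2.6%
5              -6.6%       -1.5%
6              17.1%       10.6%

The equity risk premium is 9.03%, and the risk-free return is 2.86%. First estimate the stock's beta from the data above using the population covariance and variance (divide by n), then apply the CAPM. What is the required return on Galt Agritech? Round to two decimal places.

17.22%

Mean R_i = (-6.6 − 3.3 + 1.8 − 6.9 − 6.6 + 17.1) / 6 = -0.7500%
Mean R_m = (-1.9 − 5.0 + 1.4 − 2.6 − 1.5 + 10.6) / 6 = 0.1667%
Σ(R_i − R̄_i)(R_m − R̄_m) = 241.4100  ⇒  Cov = 241.4100 / 6 = 40.2350
Σ(R_m − R̄_m)² = 151.7733  ⇒  Var(R_m) = 151.7733 / 6 = 25.2956
β = Cov / Var(R_m) = 40.2350 / 25.2956 = 1.5906
E(R) = R_f + β × MRP = 2.86% + 1.5906 × 9.03% = 17.22%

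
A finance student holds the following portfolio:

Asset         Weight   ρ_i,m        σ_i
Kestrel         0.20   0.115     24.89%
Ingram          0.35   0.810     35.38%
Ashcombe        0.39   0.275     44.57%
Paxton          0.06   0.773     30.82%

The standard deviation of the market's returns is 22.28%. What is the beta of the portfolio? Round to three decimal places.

0.755

β_Kestrel = 0.115 × 24.89% / 22.28% = 0.1285
β_Ingram = 0.810 × 35.38% / 22.28% = 1.2863
β_Ashcombe = 0.275 × 44.57% / 22.28% = 0.5501
β_Paxton = 0.773 × 30.82% / 22.28% = 1.0693
β_P = Σ w_i β_i = 0.20×0.1285 + 0.35×1.2863 + 0.39×0.5501 + 0.06×1.0693 = 0.7546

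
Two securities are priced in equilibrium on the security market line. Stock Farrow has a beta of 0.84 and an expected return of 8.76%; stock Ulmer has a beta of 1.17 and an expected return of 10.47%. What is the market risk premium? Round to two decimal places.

Both satisfy E(R) = R_f + β·MRP, so the slope of the SML is
MRP = (10.47% − 8.76%) / (1.17 − 0.84) = 1.71% / 0.33 = 5.1818%

5.18%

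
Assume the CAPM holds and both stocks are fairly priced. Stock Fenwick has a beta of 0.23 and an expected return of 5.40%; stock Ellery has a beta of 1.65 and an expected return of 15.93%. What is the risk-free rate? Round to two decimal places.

3.69%

Both satisfy E(R) = R_f + β·MRP, so the slope of the SML is
MRP = (15.93% − 5.40%) / (1.65 − 0.23) = 10.53% / 1.42 = 7.4155%
R_f = E(R_Fenwick) − β_Fenwick·MRP = 5.40% − 0.23 × 7.4155% = 3.6944%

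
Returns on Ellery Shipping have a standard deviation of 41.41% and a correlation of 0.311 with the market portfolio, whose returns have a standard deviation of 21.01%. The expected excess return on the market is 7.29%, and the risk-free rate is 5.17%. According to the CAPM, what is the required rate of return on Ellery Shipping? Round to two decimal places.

β = ρ × σ_i / σ_m = 0.311 × 41.41% / 21.01% = 0.6130
E(R) = 5.17% + 0.6130 × 7.29% = 9.64%

9.64%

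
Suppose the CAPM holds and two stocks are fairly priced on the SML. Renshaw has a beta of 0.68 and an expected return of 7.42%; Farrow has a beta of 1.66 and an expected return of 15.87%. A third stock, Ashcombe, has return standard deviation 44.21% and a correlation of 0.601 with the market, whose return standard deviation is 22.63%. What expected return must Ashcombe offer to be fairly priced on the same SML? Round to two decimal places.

11.68%

MRP = (15.87% − 7.42%) / (1.66 − 0.68) = 8.6224%
R_f = 7.42% − 0.68 × 8.6224% = 1.5568%
β_Ashcombe = ρ·σ_i/σ_m = 0.601 × 44.21 / 22.63 = 1.1741
E(R_Ashcombe) = R_f + β × MRP = 1.5568% + 1.1741 × 8.6224% = 11.68%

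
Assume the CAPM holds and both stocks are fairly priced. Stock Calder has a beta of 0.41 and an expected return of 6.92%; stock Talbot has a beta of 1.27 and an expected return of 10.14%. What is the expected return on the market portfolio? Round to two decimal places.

Both satisfy E(R) = R_f + β·MRP, so the slope of the SML is
MRP = (10.14% − 6.92%) / (1.27 − 0.41) = 3.22% / 0.86 = 3.7442%
R_f = E(R_Calder) − β_Calder·MRP = 6.92% − 0.41 × 3.7442% = 5.3849%
E(R_m) = R_f + MRP = 5.3849% + 3.7442% = 9.13%

9.13%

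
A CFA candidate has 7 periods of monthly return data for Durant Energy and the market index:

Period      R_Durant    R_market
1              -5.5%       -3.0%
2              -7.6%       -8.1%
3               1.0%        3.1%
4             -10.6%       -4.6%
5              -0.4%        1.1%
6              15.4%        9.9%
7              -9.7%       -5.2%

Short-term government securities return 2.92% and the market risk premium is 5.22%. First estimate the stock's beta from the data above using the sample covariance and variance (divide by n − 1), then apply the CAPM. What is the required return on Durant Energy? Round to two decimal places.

10.24%

Mean R_i = (-5.5 − 7.6 + 1.0 − 10.6 − 0.4 + 15.4 − 9.7) / 7 = -2.4857%
Mean R_m = (-3.0 − 8.1 + 3.1 − 4.6 + 1.1 + 9.9 − 5.2) / 7 = -0.9714%
Σ(R_i − R̄_i)(R_m − R̄_m) = 315.4771  ⇒  Cov = 315.4771 / 6 = 52.5795
Σ(R_m − R̄_m)² = 225.0343  ⇒  Var(R_m) = 225.0343 / 6 = 37.5057
β = Cov / Var(R_m) = 52.5795 / 37.5057 = 1.4019
E(R) = R_f + β × MRP = 2.92% + 1.4019 × 5.22% = 10.24%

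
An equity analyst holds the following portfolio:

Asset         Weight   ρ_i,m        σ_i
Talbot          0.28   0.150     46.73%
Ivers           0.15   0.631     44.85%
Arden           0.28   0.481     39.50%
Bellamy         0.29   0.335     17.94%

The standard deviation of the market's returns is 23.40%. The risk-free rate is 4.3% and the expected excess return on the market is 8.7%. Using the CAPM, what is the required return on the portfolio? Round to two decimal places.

9.23%

β_Talbot = 0.150 × 46.73% / 23.40% = 0.2996
β_Ivers = 0.631 × 44.85% / 23.40% = 1.2094
β_Arden = 0.481 × 39.50% / 23.40% = 0.8119
β_Bellamy = 0.335 × 17.94% / 23.40% = 0.2568
β_P = Σ w_i β_i = 0.28×0.2996 + 0.15×1.2094 + 0.28×0.8119 + 0.29×0.2568 = 0.5671
E(R_P) = R_f + β_P × MRP = 4.3% + 0.5671 × 8.7% = 9.23%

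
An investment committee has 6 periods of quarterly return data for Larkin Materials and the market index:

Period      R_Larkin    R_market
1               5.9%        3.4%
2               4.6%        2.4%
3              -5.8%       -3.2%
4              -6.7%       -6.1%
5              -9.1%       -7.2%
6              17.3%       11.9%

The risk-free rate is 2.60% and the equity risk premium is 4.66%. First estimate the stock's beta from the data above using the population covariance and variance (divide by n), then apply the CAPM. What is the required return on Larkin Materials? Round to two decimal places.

9.12%

Mean R_i = (5.9 + 4.6 − 5.8 − 6.7 − 9.1 + 17.3) / 6 = 1.0333%
Mean R_m = (3.4 + 2.4 − 3.2 − 6.1 − 7.2 + 11.9) / 6 = 0.2000%
Σ(R_i − R̄_i)(R_m − R̄_m) = 360.6800  ⇒  Cov = 360.6800 / 6 = 60.1133
Σ(R_m − R̄_m)² = 257.9800  ⇒  Var(R_m) = 257.9800 / 6 = 42.9967
β = Cov / Var(R_m) = 60.1133 / 42.9967 = 1.3981
E(R) = R_f + β × MRP = 2.60% + 1.3981 × 4.66% = 9.12%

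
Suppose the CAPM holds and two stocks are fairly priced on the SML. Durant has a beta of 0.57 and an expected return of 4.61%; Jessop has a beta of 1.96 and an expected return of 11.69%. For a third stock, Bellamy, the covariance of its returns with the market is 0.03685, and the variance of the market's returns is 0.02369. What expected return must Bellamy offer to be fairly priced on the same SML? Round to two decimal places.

MRP = (11.69% − 4.61%) / (1.96 − 0.57) = 5.0935%
R_f = 4.61% − 0.57 × 5.0935% = 1.7067%
β_Bellamy = Cov / Var(R_m) = 0.03685 / 0.02369 = 1.5555
E(R_Bellamy) = R_f + β × MRP = 1.7067% + 1.5555 × 5.0935% = 9.63%

9.63%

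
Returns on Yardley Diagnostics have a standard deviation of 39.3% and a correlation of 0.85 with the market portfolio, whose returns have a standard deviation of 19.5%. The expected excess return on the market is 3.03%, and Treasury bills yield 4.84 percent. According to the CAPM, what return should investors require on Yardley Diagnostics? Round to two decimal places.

10.03%

β = ρ × σ_i / σ_m = 0.85 × 39.3% / 19.5% = 1.7131
E(R) = 4.84% + 1.7131 × 3.03% = 10.03%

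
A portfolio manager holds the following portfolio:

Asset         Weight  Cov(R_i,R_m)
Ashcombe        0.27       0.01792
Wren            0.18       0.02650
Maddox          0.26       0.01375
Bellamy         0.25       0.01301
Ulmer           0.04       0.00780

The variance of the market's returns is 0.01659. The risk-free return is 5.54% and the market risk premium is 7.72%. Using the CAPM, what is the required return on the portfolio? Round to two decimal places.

β_Ashcombe = 0.01792 / 0.01659 = 1.0802
β_Wren = 0.02650 / 0.01659 = 1.5973
β_Maddox = 0.01375 / 0.01659 = 0.8288
β_Bellamy = 0.01301 / 0.01659 = 0.7842
β_Ulmer = 0.00780 / 0.01659 = 0.4702
β_P = Σ w_i β_i = 0.27×1.0802 + 0.18×1.5973 + 0.26×0.8288 + 0.25×0.7842 + 0.04×0.4702 = 1.0095
E(R_P) = R_f + β_P × MRP = 5.54% + 1.0095 × 7.72% = 13.33%

13.33%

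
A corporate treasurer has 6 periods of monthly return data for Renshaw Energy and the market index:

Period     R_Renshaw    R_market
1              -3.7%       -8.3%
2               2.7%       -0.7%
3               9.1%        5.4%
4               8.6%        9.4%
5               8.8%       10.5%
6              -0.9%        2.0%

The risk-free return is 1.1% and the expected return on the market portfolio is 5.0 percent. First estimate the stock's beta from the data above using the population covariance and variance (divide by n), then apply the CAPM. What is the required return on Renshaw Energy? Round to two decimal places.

Mean R_i = (-3.7 + 2.7 + 9.1 + 8.6 + 8.8 − 0.9) / 6 = 4.1000%
Mean R_m = (-8.3 − 0.7 + 5.4 + 9.4 + 10.5 + 2.0) / 6 = 3.0500%
Σ(R_i − R̄_i)(R_m − R̄_m) = 174.3700  ⇒  Cov = 174.3700 / 6 = 29.0617
Σ(R_m − R̄_m)² = 245.3350  ⇒  Var(R_m) = 245.3350 / 6 = 40.8892
β = Cov / Var(R_m) = 29.0617 / 40.8892 = 0.7107
MRP = 5.0% − 1.1% = 3.90%
E(R) = R_f + β × MRP = 1.1% + 0.7107 × 3.9% = 3.87%

3.87%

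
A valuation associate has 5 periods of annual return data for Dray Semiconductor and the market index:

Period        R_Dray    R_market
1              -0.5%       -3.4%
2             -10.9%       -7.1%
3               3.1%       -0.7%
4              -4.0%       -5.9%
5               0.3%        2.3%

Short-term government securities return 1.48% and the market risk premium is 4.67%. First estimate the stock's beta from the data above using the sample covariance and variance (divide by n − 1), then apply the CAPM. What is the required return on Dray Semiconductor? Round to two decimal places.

Mean R_i = (-0.5 − 10.9 + 3.1 − 4.0 + 0.3) / 5 = -2.4000%
Mean R_m = (-3.4 − 7.1 − 0.7 − 5.9 + 2.3) / 5 = -2.9600%
Σ(R_i − R̄_i)(R_m − R̄_m) = 65.6900  ⇒  Cov = 65.6900 / 4 = 16.4225
Σ(R_m − R̄_m)² = 58.7520  ⇒  Var(R_m) = 58.7520 / 4 = 14.6880
β = Cov / Var(R_m) = 16.4225 / 14.6880 = 1.1181
E(R) = R_f + β × MRP = 1.48% + 1.1181 × 4.67% = 6.70%

6.70%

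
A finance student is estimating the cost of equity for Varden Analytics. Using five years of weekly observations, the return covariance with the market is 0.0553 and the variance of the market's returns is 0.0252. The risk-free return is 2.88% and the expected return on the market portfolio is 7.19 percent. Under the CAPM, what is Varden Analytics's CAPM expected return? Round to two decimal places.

12.34%

β = Cov(R_i, R_m) / Var(R_m) = 0.0553 / 0.0252 = 2.1944
MRP = 7.19% − 2.88% = 4.31%
E(R) = R_f + β × MRP = 2.88% + 2.1944 × 4.31% = 12.34%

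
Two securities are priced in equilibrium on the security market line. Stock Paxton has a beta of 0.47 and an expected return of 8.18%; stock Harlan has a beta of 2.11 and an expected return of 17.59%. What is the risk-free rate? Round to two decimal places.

5.48%

Both satisfy E(R) = R_f + β·MRP, so the slope of the SML is
MRP = (17.59% − 8.18%) / (2.11 − 0.47) = 9.41% / 1.64 = 5.7378%
R_f = E(R_Paxton) − β_Paxton·MRP = 8.18% − 0.47 × 5.7378% = 5.4832%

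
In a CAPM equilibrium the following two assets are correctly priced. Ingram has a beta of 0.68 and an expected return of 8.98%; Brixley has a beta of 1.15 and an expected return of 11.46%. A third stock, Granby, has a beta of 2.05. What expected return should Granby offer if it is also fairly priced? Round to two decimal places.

MRP (SML slope) = (11.46% − 8.98%) / (1.15 − 0.68) = 2.48% / 0.47 = 5.2766%
R_f (intercept) = 8.98% − 0.68 × 5.2766% = 5.3919%
E(R_Granby) = R_f + β × MRP = 5.3919% + 2.05 × 5.2766% = 16.21%

16.21%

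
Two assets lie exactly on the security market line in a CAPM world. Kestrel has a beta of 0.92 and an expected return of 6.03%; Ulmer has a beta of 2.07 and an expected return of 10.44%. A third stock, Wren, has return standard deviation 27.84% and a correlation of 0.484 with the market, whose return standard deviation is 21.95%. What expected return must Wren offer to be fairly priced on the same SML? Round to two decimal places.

4.86%

MRP = (10.44% − 6.03%) / (2.07 − 0.92) = 3.8348%
R_f = 6.03% − 0.92 × 3.8348% = 2.5020%
β_Wren = ρ·σ_i/σ_m = 0.484 × 27.84 / 21.95 = 0.6139
E(R_Wren) = R_f + β × MRP = 2.5020% + 0.6139 × 3.8348% = 4.86%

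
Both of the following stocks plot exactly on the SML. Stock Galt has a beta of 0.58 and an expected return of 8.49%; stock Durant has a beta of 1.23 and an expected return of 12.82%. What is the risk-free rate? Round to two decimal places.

Both satisfy E(R) = R_f + β·MRP, so the slope of the SML is
MRP = (12.82% − 8.49%) / (1.23 − 0.58) = 4.33% / 0.65 = 6.6615%
R_f = E(R_Galt) − β_Galt·MRP = 8.49% − 0.58 × 6.6615% = 4.6263%

4.63%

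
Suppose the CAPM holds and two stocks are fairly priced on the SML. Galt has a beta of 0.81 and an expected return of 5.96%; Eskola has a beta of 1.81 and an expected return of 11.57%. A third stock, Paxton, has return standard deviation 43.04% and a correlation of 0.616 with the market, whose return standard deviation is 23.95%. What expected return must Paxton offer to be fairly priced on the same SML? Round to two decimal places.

MRP = (11.57% − 5.96%) / (1.81 − 0.81) = 5.6100%
R_f = 5.96% − 0.81 × 5.6100% = 1.4159%
β_Paxton = ρ·σ_i/σ_m = 0.616 × 43.04 / 23.95 = 1.1070
E(R_Paxton) = R_f + β × MRP = 1.4159% + 1.1070 × 5.6100% = 7.63%

7.63%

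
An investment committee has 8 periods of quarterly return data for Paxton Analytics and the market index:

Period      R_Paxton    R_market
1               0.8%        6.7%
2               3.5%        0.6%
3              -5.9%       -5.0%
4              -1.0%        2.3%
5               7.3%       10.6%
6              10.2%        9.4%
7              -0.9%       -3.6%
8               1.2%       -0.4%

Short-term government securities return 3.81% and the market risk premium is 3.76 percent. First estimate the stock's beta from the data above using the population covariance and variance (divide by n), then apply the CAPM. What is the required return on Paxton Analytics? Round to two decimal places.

Mean R_i = (0.8 + 3.5 − 5.9 − 1.0 + 7.3 + 10.2 − 0.9 + 1.2) / 8 = 1.9000%
Mean R_m = (6.7 + 0.6 − 5.0 + 2.3 + 10.6 + 9.4 − 3.6 − 0.4) / 8 = 2.5750%
Σ(R_i − R̄_i)(R_m − R̄_m) = 171.5400  ⇒  Cov = 171.5400 / 8 = 21.4425
Σ(R_m − R̄_m)² = 236.3350  ⇒  Var(R_m) = 236.3350 / 8 = 29.5419
β = Cov / Var(R_m) = 21.4425 / 29.5419 = 0.7258
E(R) = R_f + β × MRP = 3.81% + 0.7258 × 3.76% = 6.54%

6.54%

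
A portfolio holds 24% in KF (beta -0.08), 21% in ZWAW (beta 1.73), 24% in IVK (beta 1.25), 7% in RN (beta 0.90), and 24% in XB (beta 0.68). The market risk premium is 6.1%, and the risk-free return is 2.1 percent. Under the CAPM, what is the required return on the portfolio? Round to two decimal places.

7.41%

β_P = Σ w_i β_i = 0.24×-0.08 + 0.21×1.73 + 0.24×1.25 + 0.07×0.90 + 0.24×0.68 = 0.8703
E(R_P) = R_f + β_P × MRP = 2.1% + 0.8703 × 6.1% = 7.41%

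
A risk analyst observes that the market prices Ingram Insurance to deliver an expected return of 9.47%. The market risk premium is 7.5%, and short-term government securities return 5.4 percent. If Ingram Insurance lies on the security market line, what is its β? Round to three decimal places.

0.543

β = (E(R) − R_f) / MRP = (9.47% − 5.4%) / 7.5% = 4.07% / 7.5% = 0.543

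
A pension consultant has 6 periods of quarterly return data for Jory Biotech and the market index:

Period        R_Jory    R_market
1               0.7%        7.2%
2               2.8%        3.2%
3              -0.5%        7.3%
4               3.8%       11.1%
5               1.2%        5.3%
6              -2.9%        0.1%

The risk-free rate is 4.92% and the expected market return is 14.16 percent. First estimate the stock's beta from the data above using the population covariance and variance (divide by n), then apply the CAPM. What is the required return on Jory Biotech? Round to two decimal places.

8.72%

Mean R_i = (0.7 + 2.8 − 0.5 + 3.8 + 1.2 − 2.9) / 6 = 0.8500%
Mean R_m = (7.2 + 3.2 + 7.3 + 11.1 + 5.3 + 0.1) / 6 = 5.7000%
Σ(R_i − R̄_i)(R_m − R̄_m) = 29.5300  ⇒  Cov = 29.5300 / 6 = 4.9217
Σ(R_m − R̄_m)² = 71.7400  ⇒  Var(R_m) = 71.7400 / 6 = 11.9567
β = Cov / Var(R_m) = 4.9217 / 11.9567 = 0.4116
MRP = 14.16% − 4.92% = 9.24%
E(R) = R_f + β × MRP = 4.92% + 0.4116 × 9.24% = 8.72%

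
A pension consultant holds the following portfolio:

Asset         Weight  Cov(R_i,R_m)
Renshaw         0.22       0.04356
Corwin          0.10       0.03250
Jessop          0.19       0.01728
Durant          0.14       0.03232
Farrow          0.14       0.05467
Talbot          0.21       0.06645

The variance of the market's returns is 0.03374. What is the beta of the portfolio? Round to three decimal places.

1.252

β_Renshaw = 0.04356 / 0.03374 = 1.2910
β_Corwin = 0.03250 / 0.03374 = 0.9632
β_Jessop = 0.01728 / 0.03374 = 0.5122
β_Durant = 0.03232 / 0.03374 = 0.9579
β_Farrow = 0.05467 / 0.03374 = 1.6203
β_Talbot = 0.06645 / 0.03374 = 1.9695
β_P = Σ w_i β_i = 0.22×1.2910 + 0.10×0.9632 + 0.19×0.5122 + 0.14×0.9579 + 0.14×1.6203 + 0.21×1.9695 = 1.2522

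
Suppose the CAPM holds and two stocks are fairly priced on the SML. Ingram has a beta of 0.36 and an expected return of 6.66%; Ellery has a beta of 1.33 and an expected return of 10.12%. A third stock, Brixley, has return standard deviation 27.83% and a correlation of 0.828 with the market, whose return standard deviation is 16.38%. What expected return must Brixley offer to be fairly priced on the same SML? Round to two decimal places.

10.39%

MRP = (10.12% − 6.66%) / (1.33 − 0.36) = 3.5670%
R_f = 6.66% − 0.36 × 3.5670% = 5.3759%
β_Brixley = ρ·σ_i/σ_m = 0.828 × 27.83 / 16.38 = 1.4068
E(R_Brixley) = R_f + β × MRP = 5.3759% + 1.4068 × 3.5670% = 10.39%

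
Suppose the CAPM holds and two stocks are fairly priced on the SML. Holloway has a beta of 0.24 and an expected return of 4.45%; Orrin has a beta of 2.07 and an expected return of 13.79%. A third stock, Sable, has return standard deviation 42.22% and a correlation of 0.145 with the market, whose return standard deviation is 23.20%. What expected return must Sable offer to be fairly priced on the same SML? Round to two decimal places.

4.57%

MRP = (13.79% − 4.45%) / (2.07 − 0.24) = 5.1038%
R_f = 4.45% − 0.24 × 5.1038% = 3.2251%
β_Sable = ρ·σ_i/σ_m = 0.145 × 42.22 / 23.20 = 0.2639
E(R_Sable) = R_f + β × MRP = 3.2251% + 0.2639 × 5.1038% = 4.57%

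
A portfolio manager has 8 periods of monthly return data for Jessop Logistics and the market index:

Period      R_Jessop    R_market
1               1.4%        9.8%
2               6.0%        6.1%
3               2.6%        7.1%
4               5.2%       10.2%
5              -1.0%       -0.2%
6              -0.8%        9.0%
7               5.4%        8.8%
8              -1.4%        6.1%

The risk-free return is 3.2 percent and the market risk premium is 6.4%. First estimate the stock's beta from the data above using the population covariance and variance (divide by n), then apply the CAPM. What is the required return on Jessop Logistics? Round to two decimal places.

Mean R_i = (1.4 + 6.0 + 2.6 + 5.2 − 1.0 − 0.8 + 5.4 − 1.4) / 8 = 2.1750%
Mean R_m = (9.8 + 6.1 + 7.1 + 10.2 − 0.2 + 9.0 + 8.8 + 6.1) / 8 = 7.1125%
Σ(R_i − R̄_i)(R_m − R̄_m) = 30.0425  ⇒  Cov = 30.0425 / 8 = 3.7553
Σ(R_m − R̄_m)² = 78.6888  ⇒  Var(R_m) = 78.6888 / 8 = 9.8361
β = Cov / Var(R_m) = 3.7553 / 9.8361 = 0.3818
E(R) = R_f + β × MRP = 3.2% + 0.3818 × 6.4% = 5.64%

5.64%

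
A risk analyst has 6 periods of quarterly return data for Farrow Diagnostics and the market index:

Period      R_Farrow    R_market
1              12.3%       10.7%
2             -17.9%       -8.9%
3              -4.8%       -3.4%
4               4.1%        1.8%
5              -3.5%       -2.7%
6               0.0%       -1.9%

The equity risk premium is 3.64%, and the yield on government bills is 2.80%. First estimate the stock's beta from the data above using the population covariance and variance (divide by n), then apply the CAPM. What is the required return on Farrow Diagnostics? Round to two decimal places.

8.14%

Mean R_i = (12.3 − 17.9 − 4.8 + 4.1 − 3.5 + 0.0) / 6 = -1.6333%
Mean R_m = (10.7 − 8.9 − 3.4 + 1.8 − 2.7 − 1.9) / 6 = -0.7333%
Σ(R_i − R̄_i)(R_m − R̄_m) = 316.8833  ⇒  Cov = 316.8833 / 6 = 52.8139
Σ(R_m − R̄_m)² = 216.1733  ⇒  Var(R_m) = 216.1733 / 6 = 36.0289
β = Cov / Var(R_m) = 52.8139 / 36.0289 = 1.4659
E(R) = R_f + β × MRP = 2.80% + 1.4659 × 3.64% = 8.14%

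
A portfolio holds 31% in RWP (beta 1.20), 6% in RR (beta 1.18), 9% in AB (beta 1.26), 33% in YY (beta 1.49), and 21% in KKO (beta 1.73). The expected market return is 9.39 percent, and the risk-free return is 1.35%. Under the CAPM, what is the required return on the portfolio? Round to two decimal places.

12.70%

β_P = Σ w_i β_i = 0.31×1.20 + 0.06×1.18 + 0.09×1.26 + 0.33×1.49 + 0.21×1.73 = 1.4112
MRP = 9.39% − 1.35% = 8.04%
E(R_P) = R_f + β_P × MRP = 1.35% + 1.4112 × 8.04% = 12.70%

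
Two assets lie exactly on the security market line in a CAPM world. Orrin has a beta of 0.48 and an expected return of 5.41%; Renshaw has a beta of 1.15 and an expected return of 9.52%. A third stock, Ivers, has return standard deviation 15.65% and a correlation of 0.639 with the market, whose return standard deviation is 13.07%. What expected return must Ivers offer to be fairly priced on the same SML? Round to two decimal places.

MRP = (9.52% − 5.41%) / (1.15 − 0.48) = 6.1343%
R_f = 5.41% − 0.48 × 6.1343% = 2.4655%
β_Ivers = ρ·σ_i/σ_m = 0.639 × 15.65 / 13.07 = 0.7651
E(R_Ivers) = R_f + β × MRP = 2.4655% + 0.7651 × 6.1343% = 7.16%

7.16%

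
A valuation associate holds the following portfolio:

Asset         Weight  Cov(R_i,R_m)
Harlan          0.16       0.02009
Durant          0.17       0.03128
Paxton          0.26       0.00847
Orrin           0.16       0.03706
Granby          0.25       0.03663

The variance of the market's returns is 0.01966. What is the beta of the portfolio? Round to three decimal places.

1.313

β_Harlan = 0.02009 / 0.01966 = 1.0219
β_Durant = 0.03128 / 0.01966 = 1.5910
β_Paxton = 0.00847 / 0.01966 = 0.4308
β_Orrin = 0.03706 / 0.01966 = 1.8850
β_Granby = 0.03663 / 0.01966 = 1.8632
β_P = Σ w_i β_i = 0.16×1.0219 + 0.17×1.5910 + 0.26×0.4308 + 0.16×1.8850 + 0.25×1.8632 = 1.3134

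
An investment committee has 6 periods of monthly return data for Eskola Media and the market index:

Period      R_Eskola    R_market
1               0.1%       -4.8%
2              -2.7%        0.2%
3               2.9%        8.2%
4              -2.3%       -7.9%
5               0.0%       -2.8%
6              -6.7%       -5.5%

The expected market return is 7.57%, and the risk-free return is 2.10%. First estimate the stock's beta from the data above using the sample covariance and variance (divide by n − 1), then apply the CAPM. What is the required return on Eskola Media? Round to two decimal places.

Mean R_i = (0.1 − 2.7 + 2.9 − 2.3 + 0.0 − 6.7) / 6 = -1.4500%
Mean R_m = (-4.8 + 0.2 + 8.2 − 7.9 − 2.8 − 5.5) / 6 = -2.1000%
Σ(R_i − R̄_i)(R_m − R̄_m) = 59.5100  ⇒  Cov = 59.5100 / 5 = 11.9020
Σ(R_m − R̄_m)² = 164.3600  ⇒  Var(R_m) = 164.3600 / 5 = 32.8720
β = Cov / Var(R_m) = 11.9020 / 32.8720 = 0.3621
MRP = 7.57% − 2.10% = 5.47%
E(R) = R_f + β × MRP = 2.10% + 0.3621 × 5.47% = 4.08%

4.08%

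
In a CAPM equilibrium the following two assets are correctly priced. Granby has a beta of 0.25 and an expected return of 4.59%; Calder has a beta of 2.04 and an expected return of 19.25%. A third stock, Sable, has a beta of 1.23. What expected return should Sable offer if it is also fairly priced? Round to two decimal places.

MRP (SML slope) = (19.25% − 4.59%) / (2.04 − 0.25) = 14.66% / 1.79 = 8.1899%
R_f (intercept) = 4.59% − 0.25 × 8.1899% = 2.5425%
E(R_Sable) = R_f + β × MRP = 2.5425% + 1.23 × 8.1899% = 12.62%

12.62%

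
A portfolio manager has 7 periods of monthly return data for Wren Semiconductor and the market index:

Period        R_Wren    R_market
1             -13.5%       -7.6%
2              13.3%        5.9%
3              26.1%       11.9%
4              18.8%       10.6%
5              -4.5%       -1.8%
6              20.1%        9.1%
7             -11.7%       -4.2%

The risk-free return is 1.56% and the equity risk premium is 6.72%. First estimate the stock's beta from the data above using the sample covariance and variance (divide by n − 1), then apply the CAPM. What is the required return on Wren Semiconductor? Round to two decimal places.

Mean R_i = (-13.5 + 13.3 + 26.1 + 18.8 − 4.5 + 20.1 − 11.7) / 7 = 6.9429%
Mean R_m = (-7.6 + 5.9 + 11.9 + 10.6 − 1.8 + 9.1 − 4.2) / 7 = 3.4143%
Σ(R_i − R̄_i)(R_m − R̄_m) = 765.1557  ⇒  Cov = 765.1557 / 6 = 127.5260
Σ(R_m − R̄_m)² = 368.6286  ⇒  Var(R_m) = 368.6286 / 6 = 61.4381
β = Cov / Var(R_m) = 127.5260 / 61.4381 = 2.0757
E(R) = R_f + β × MRP = 1.56% + 2.0757 × 6.72% = 15.51%

15.51%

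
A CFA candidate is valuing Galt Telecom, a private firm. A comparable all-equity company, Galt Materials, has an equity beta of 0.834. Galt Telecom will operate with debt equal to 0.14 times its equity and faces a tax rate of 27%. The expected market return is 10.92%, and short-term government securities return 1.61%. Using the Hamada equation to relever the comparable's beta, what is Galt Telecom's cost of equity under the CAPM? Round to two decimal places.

β_L = β_U × [1 + (1 − t)(D/E)] = 0.834 × [1 + (1 − 0.27) × 0.14]
    = 0.834 × [1 + 0.73 × 0.14] = 0.834 × 1.1022 = 0.9192
MRP = 10.92% − 1.61% = 9.31%
E(R) = R_f + β_L × MRP = 1.61% + 0.9192 × 9.31% = 10.17%

10.17%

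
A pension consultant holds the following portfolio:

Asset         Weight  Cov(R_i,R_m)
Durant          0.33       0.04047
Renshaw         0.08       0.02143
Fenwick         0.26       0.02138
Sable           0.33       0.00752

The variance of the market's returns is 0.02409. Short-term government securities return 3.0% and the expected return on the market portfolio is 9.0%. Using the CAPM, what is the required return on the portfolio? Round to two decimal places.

β_Durant = 0.04047 / 0.02409 = 1.6800
β_Renshaw = 0.02143 / 0.02409 = 0.8896
β_Fenwick = 0.02138 / 0.02409 = 0.8875
β_Sable = 0.00752 / 0.02409 = 0.3122
β_P = Σ w_i β_i = 0.33×1.6800 + 0.08×0.8896 + 0.26×0.8875 + 0.33×0.3122 = 0.9593
MRP = 9.0% − 3.0% = 6.00%
E(R_P) = R_f + β_P × MRP = 3.0% + 0.9593 × 6.0% = 8.76%

8.76%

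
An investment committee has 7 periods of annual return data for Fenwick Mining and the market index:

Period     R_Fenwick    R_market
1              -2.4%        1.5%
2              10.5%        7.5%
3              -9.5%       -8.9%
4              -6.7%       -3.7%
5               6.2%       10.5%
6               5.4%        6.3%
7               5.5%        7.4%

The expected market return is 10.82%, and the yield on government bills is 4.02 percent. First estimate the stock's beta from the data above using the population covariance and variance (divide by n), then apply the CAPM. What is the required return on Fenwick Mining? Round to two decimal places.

10.87%

Mean R_i = (-2.4 + 10.5 − 9.5 − 6.7 + 6.2 + 5.4 + 5.5) / 7 = 1.2857%
Mean R_m = (1.5 + 7.5 − 8.9 − 3.7 + 10.5 + 6.3 + 7.4) / 7 = 2.9429%
Σ(R_i − R̄_i)(R_m − R̄_m) = 297.8243  ⇒  Cov = 297.8243 / 7 = 42.5463
Σ(R_m − R̄_m)² = 295.4771  ⇒  Var(R_m) = 295.4771 / 7 = 42.2110
β = Cov / Var(R_m) = 42.5463 / 42.2110 = 1.0079
MRP = 10.82% − 4.02% = 6.80%
E(R) = R_f + β × MRP = 4.02% + 1.0079 × 6.80% = 10.87%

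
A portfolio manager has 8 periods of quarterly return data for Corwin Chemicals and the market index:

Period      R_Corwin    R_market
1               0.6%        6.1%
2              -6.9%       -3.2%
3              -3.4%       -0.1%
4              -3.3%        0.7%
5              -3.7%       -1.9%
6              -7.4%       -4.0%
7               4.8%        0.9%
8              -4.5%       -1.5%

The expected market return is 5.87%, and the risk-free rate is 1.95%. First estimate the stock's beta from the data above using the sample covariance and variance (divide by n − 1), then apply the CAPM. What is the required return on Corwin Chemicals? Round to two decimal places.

5.48%

Mean R_i = (0.6 − 6.9 − 3.4 − 3.3 − 3.7 − 7.4 + 4.8 − 4.5) / 8 = -2.9750%
Mean R_m = (6.1 − 3.2 − 0.1 + 0.7 − 1.9 − 4.0 + 0.9 − 1.5) / 8 = -0.3750%
Σ(R_i − R̄_i)(R_m − R̄_m) = 62.5450  ⇒  Cov = 62.5450 / 7 = 8.9350
Σ(R_m − R̄_m)² = 69.4950  ⇒  Var(R_m) = 69.4950 / 7 = 9.9279
β = Cov / Var(R_m) = 8.9350 / 9.9279 = 0.9000
MRP = 5.87% − 1.95% = 3.92%
E(R) = R_f + β × MRP = 1.95% + 0.9000 × 3.92% = 5.48%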